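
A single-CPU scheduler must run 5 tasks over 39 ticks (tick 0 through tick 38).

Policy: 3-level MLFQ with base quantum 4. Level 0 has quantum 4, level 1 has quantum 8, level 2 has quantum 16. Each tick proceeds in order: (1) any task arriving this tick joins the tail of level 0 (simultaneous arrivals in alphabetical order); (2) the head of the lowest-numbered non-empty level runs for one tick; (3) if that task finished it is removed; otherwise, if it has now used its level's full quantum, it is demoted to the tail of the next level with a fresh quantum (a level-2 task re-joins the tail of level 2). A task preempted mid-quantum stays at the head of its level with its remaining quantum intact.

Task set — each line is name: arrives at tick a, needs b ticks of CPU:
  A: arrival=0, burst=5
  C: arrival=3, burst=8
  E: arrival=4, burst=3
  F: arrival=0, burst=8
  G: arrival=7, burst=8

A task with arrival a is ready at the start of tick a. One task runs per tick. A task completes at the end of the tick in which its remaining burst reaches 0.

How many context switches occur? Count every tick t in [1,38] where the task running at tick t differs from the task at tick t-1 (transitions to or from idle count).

t=0: L0/L1/L2 = AF/-/- → run A
t=1: L0/L1/L2 = AF/-/- → run A
t=2: L0/L1/L2 = AF/-/- → run A
t=3: L0/L1/L2 = AFC/-/- → run A
t=4: L0/L1/L2 = FCE/A/- → run F
t=5: L0/L1/L2 = FCE/A/- → run F
t=6: L0/L1/L2 = FCE/A/- → run F
t=7: L0/L1/L2 = FCEG/A/- → run F
t=8: L0/L1/L2 = CEG/AF/- → run C
t=9: L0/L1/L2 = CEG/AF/- → run C
t=10: L0/L1/L2 = CEG/AF/- → run C
t=11: L0/L1/L2 = CEG/AF/- → run C
t=12: L0/L1/L2 = EG/AFC/- → run E
t=13: L0/L1/L2 = EG/AFC/- → run E
t=14: L0/L1/L2 = EG/AFC/- → run E
t=15: L0/L1/L2 = G/AFC/- → run G
t=16: L0/L1/L2 = G/AFC/- → run G
t=17: L0/L1/L2 = G/AFC/- → run G
t=18: L0/L1/L2 = G/AFC/- → run G
t=19: L0/L1/L2 = -/AFCG/- → run A
t=20: L0/L1/L2 = -/FCG/- → run F
t=21: L0/L1/L2 = -/FCG/- → run F
t=22: L0/L1/L2 = -/FCG/- → run F
t=23: L0/L1/L2 = -/FCG/- → run F
t=24: L0/L1/L2 = -/CG/- → run C
t=25: L0/L1/L2 = -/CG/- → run C
t=26: L0/L1/L2 = -/CG/- → run C
t=27: L0/L1/L2 = -/CG/- → run C
t=28: L0/L1/L2 = -/G/- → run G
t=29: L0/L1/L2 = -/G/- → run G
t=30: L0/L1/L2 = -/G/- → run G
t=31: L0/L1/L2 = -/G/- → run G
t=32: (idle)
t=33: (idle)
t=34: (idle)
t=35: (idle)
t=36: (idle)
t=37: (idle)
t=38: (idle)

context switches = 9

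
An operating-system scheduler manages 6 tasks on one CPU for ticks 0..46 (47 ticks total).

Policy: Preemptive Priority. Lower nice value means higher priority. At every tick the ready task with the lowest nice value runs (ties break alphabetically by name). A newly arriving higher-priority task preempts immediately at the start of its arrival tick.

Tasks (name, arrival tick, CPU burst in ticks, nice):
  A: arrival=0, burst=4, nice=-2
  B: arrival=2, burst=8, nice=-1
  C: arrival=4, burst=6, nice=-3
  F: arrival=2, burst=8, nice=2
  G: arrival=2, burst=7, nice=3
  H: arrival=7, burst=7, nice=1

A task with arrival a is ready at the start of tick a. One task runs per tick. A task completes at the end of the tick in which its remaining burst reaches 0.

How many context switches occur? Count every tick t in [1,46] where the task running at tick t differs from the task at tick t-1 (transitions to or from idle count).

context switches = 6

t=0: ready={A} → run A
t=1: ready={A} → run A
t=2: ready={A,B,F,G} → run A
t=3: ready={A,B,F,G} → run A
t=4: ready={B,C,F,G} → run C
t=5: ready={B,C,F,G} → run C
t=6: ready={B,C,F,G} → run C
t=7: ready={B,C,F,G,H} → run C
t=8: ready={B,C,F,G,H} → run C
t=9: ready={B,C,F,G,H} → run C
t=10: ready={B,F,G,H} → run B
t=11: ready={B,F,G,H} → run B
t=12: ready={B,F,G,H} → run B
t=13: ready={B,F,G,H} → run B
t=14: ready={B,F,G,H} → run B
t=15: ready={B,F,G,H} → run B
t=16: ready={B,F,G,H} → run B
t=17: ready={B,F,G,H} → run B
t=18: ready={F,G,H} → run H
t=19: ready={F,G,H} → run H
t=20: ready={F,G,H} → run H
t=21: ready={F,G,H} → run H
t=22: ready={F,G,H} → run H
t=23: ready={F,G,H} → run H
t=24: ready={F,G,H} → run H
t=25: ready={F,G} → run F
t=26: ready={F,G} → run F
t=27: ready={F,G} → run F
t=28: ready={F,G} → run F
t=29: ready={F,G} → run F
t=30: ready={F,G} → run F
t=31: ready={F,G} → run F
t=32: ready={F,G} → run F
t=33: ready={G} → run G
t=34: ready={G} → run G
t=35: ready={G} → run G
t=36: ready={G} → run G
t=37: ready={G} → run G
t=38: ready={G} → run G
t=39: ready={G} → run G
t=40: (idle)
t=41: (idle)
t=42: (idle)
t=43: (idle)
t=44: (idle)
t=45: (idle)
t=46: (idle)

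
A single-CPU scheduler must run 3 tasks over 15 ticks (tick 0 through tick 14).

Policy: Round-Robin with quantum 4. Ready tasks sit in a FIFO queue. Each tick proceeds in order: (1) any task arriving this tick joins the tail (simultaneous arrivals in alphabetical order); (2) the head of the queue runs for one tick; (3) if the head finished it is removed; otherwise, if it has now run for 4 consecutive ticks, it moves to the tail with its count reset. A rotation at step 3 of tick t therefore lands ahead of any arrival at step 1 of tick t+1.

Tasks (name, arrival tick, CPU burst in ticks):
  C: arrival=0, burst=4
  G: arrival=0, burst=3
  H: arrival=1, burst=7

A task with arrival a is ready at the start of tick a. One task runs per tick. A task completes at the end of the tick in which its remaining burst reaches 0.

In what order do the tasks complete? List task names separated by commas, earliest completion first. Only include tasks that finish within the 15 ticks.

completion order = C, G, H

t=0: queue=[C,G] q_used=0 → run C
t=1: queue=[C,G,H] q_used=1 → run C
t=2: queue=[C,G,H] q_used=2 → run C
t=3: queue=[C,G,H] q_used=3 → run C
t=4: queue=[G,H] q_used=0 → run G
t=5: queue=[G,H] q_used=1 → run G
t=6: queue=[G,H] q_used=2 → run G
t=7: queue=[H] q_used=0 → run H
t=8: queue=[H] q_used=1 → run H
t=9: queue=[H] q_used=2 → run H
t=10: queue=[H] q_used=3 → run H
t=11: queue=[H] q_used=0 → run H
t=12: queue=[H] q_used=1 → run H
t=13: queue=[H] q_used=2 → run H
t=14: (idle)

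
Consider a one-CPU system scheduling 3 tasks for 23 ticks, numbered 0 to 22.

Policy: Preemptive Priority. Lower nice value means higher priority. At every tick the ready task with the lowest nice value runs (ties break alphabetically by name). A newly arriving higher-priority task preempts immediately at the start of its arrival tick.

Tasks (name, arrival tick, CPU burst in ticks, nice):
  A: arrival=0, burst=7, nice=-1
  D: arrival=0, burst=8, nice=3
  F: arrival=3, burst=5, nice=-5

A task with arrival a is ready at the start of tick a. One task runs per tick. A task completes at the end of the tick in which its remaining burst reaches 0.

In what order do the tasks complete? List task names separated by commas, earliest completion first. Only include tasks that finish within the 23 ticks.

completion order = F, A, D

t=0: ready={A,D} → run A
t=1: ready={A,D} → run A
t=2: ready={A,D} → run A
t=3: ready={A,D,F} → run F
t=4: ready={A,D,F} → run F
t=5: ready={A,D,F} → run F
t=6: ready={A,D,F} → run F
t=7: ready={A,D,F} → run F
t=8: ready={A,D} → run A
t=9: ready={A,D} → run A
t=10: ready={A,D} → run A
t=11: ready={A,D} → run A
t=12: ready={D} → run D
t=13: ready={D} → run D
t=14: ready={D} → run D
t=15: ready={D} → run D
t=16: ready={D} → run D
t=17: ready={D} → run D
t=18: ready={D} → run D
t=19: ready={D} → run D
t=20: (idle)
t=21: (idle)
t=22: (idle)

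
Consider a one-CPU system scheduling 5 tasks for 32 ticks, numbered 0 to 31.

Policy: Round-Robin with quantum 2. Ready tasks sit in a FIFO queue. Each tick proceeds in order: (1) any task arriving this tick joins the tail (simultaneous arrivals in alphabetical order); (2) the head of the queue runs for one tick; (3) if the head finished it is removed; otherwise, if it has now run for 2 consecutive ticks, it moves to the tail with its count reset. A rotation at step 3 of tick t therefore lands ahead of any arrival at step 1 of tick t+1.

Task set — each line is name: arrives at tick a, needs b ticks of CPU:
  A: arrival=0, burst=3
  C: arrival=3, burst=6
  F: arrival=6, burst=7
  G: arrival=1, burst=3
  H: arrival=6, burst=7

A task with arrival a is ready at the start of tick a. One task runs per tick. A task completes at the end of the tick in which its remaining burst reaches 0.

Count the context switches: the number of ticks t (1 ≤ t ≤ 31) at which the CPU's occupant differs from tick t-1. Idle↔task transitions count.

context switches = 15

t=0: queue=[A] q_used=0 → run A
t=1: queue=[A,G] q_used=1 → run A
t=2: queue=[G,A] q_used=0 → run G
t=3: queue=[G,A,C] q_used=1 → run G
t=4: queue=[A,C,G] q_used=0 → run A
t=5: queue=[C,G] q_used=0 → run C
t=6: queue=[C,G,F,H] q_used=1 → run C
t=7: queue=[G,F,H,C] q_used=0 → run G
t=8: queue=[F,H,C] q_used=0 → run F
t=9: queue=[F,H,C] q_used=1 → run F
t=10: queue=[H,C,F] q_used=0 → run H
t=11: queue=[H,C,F] q_used=1 → run H
t=12: queue=[C,F,H] q_used=0 → run C
t=13: queue=[C,F,H] q_used=1 → run C
t=14: queue=[F,H,C] q_used=0 → run F
t=15: queue=[F,H,C] q_used=1 → run F
t=16: queue=[H,C,F] q_used=0 → run H
t=17: queue=[H,C,F] q_used=1 → run H
t=18: queue=[C,F,H] q_used=0 → run C
t=19: queue=[C,F,H] q_used=1 → run C
t=20: queue=[F,H] q_used=0 → run F
t=21: queue=[F,H] q_used=1 → run F
t=22: queue=[H,F] q_used=0 → run H
t=23: queue=[H,F] q_used=1 → run H
t=24: queue=[F,H] q_used=0 → run F
t=25: queue=[H] q_used=0 → run H
t=26: (idle)
t=27: (idle)
t=28: (idle)
t=29: (idle)
t=30: (idle)
t=31: (idle)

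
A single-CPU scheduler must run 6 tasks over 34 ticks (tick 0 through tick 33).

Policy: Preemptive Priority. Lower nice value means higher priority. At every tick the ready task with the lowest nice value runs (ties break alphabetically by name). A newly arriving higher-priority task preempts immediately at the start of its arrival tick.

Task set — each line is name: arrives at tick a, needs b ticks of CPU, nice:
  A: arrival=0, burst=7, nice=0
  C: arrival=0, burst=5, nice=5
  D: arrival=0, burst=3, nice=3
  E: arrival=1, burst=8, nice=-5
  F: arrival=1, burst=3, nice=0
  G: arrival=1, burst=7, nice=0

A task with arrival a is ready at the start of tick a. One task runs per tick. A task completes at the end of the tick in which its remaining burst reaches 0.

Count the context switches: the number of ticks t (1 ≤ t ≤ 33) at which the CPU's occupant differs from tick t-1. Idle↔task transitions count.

context switches = 7

t=0: ready={A,C,D} → run A
t=1: ready={A,C,D,E,F,G} → run E
t=2: ready={A,C,D,E,F,G} → run E
t=3: ready={A,C,D,E,F,G} → run E
t=4: ready={A,C,D,E,F,G} → run E
t=5: ready={A,C,D,E,F,G} → run E
t=6: ready={A,C,D,E,F,G} → run E
t=7: ready={A,C,D,E,F,G} → run E
t=8: ready={A,C,D,E,F,G} → run E
t=9: ready={A,C,D,F,G} → run A
t=10: ready={A,C,D,F,G} → run A
t=11: ready={A,C,D,F,G} → run A
t=12: ready={A,C,D,F,G} → run A
t=13: ready={A,C,D,F,G} → run A
t=14: ready={A,C,D,F,G} → run A
t=15: ready={C,D,F,G} → run F
t=16: ready={C,D,F,G} → run F
t=17: ready={C,D,F,G} → run F
t=18: ready={C,D,G} → run G
t=19: ready={C,D,G} → run G
t=20: ready={C,D,G} → run G
t=21: ready={C,D,G} → run G
t=22: ready={C,D,G} → run G
t=23: ready={C,D,G} → run G
t=24: ready={C,D,G} → run G
t=25: ready={C,D} → run D
t=26: ready={C,D} → run D
t=27: ready={C,D} → run D
t=28: ready={C} → run C
t=29: ready={C} → run C
t=30: ready={C} → run C
t=31: ready={C} → run C
t=32: ready={C} → run C
t=33: (idle)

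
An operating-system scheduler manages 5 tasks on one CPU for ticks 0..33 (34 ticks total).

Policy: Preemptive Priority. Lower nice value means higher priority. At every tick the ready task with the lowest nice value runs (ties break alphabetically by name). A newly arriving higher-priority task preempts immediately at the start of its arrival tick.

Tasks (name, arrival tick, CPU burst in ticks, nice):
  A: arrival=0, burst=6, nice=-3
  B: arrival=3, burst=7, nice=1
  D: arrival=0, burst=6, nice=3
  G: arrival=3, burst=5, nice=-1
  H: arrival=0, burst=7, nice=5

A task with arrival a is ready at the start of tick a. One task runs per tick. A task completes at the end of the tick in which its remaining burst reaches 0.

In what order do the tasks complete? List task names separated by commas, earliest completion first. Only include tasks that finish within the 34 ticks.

t=0: ready={A,D,H} → run A
t=1: ready={A,D,H} → run A
t=2: ready={A,D,H} → run A
t=3: ready={A,B,D,G,H} → run A
t=4: ready={A,B,D,G,H} → run A
t=5: ready={A,B,D,G,H} → run A
t=6: ready={B,D,G,H} → run G
t=7: ready={B,D,G,H} → run G
t=8: ready={B,D,G,H} → run G
t=9: ready={B,D,G,H} → run G
t=10: ready={B,D,G,H} → run G
t=11: ready={B,D,H} → run B
t=12: ready={B,D,H} → run B
t=13: ready={B,D,H} → run B
t=14: ready={B,D,H} → run B
t=15: ready={B,D,H} → run B
t=16: ready={B,D,H} → run B
t=17: ready={B,D,H} → run B
t=18: ready={D,H} → run D
t=19: ready={D,H} → run D
t=20: ready={D,H} → run D
t=21: ready={D,H} → run D
t=22: ready={D,H} → run D
t=23: ready={D,H} → run D
t=24: ready={H} → run H
t=25: ready={H} → run H
t=26: ready={H} → run H
t=27: ready={H} → run H
t=28: ready={H} → run H
t=29: ready={H} → run H
t=30: ready={H} → run H
t=31: (idle)
t=32: (idle)
t=33: (idle)

completion order = A, G, B, D, H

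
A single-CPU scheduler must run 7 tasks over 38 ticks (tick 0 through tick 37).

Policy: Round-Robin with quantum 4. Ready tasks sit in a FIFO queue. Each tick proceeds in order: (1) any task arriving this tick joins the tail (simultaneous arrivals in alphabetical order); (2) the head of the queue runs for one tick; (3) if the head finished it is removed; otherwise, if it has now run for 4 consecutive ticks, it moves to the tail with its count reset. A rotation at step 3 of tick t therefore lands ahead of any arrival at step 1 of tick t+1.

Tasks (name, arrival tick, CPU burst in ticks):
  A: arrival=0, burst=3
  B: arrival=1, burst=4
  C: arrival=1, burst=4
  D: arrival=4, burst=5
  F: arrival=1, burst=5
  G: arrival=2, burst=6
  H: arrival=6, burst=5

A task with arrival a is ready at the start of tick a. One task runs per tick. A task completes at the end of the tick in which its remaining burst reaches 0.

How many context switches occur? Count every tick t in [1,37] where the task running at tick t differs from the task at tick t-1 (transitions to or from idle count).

context switches = 11

t=0: queue=[A] q_used=0 → run A
t=1: queue=[A,B,C,F] q_used=1 → run A
t=2: queue=[A,B,C,F,G] q_used=2 → run A
t=3: queue=[B,C,F,G] q_used=0 → run B
t=4: queue=[B,C,F,G,D] q_used=1 → run B
t=5: queue=[B,C,F,G,D] q_used=2 → run B
t=6: queue=[B,C,F,G,D,H] q_used=3 → run B
t=7: queue=[C,F,G,D,H] q_used=0 → run C
t=8: queue=[C,F,G,D,H] q_used=1 → run C
t=9: queue=[C,F,G,D,H] q_used=2 → run C
t=10: queue=[C,F,G,D,H] q_used=3 → run C
t=11: queue=[F,G,D,H] q_used=0 → run F
t=12: queue=[F,G,D,H] q_used=1 → run F
t=13: queue=[F,G,D,H] q_used=2 → run F
t=14: queue=[F,G,D,H] q_used=3 → run F
t=15: queue=[G,D,H,F] q_used=0 → run G
t=16: queue=[G,D,H,F] q_used=1 → run G
t=17: queue=[G,D,H,F] q_used=2 → run G
t=18: queue=[G,D,H,F] q_used=3 → run G
t=19: queue=[D,H,F,G] q_used=0 → run D
t=20: queue=[D,H,F,G] q_used=1 → run D
t=21: queue=[D,H,F,G] q_used=2 → run D
t=22: queue=[D,H,F,G] q_used=3 → run D
t=23: queue=[H,F,G,D] q_used=0 → run H
t=24: queue=[H,F,G,D] q_used=1 → run H
t=25: queue=[H,F,G,D] q_used=2 → run H
t=26: queue=[H,F,G,D] q_used=3 → run H
t=27: queue=[F,G,D,H] q_used=0 → run F
t=28: queue=[G,D,H] q_used=0 → run G
t=29: queue=[G,D,H] q_used=1 → run G
t=30: queue=[D,H] q_used=0 → run D
t=31: queue=[H] q_used=0 → run H
t=32: (idle)
t=33: (idle)
t=34: (idle)
t=35: (idle)
t=36: (idle)
t=37: (idle)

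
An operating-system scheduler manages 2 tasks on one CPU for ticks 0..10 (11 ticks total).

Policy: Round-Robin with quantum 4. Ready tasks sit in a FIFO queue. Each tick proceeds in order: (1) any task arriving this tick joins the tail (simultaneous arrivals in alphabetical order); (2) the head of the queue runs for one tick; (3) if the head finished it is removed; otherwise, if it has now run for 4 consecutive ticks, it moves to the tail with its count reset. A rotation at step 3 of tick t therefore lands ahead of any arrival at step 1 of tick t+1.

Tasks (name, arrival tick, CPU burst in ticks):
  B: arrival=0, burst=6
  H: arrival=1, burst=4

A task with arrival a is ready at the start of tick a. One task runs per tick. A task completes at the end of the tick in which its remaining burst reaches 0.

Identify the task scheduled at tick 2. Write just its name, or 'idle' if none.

t=0: queue=[B] q_used=0 → run B
t=1: queue=[B,H] q_used=1 → run B
t=2: queue=[B,H] q_used=2 → run B
t=3: queue=[B,H] q_used=3 → run B
t=4: queue=[H,B] q_used=0 → run H
t=5: queue=[H,B] q_used=1 → run H
t=6: queue=[H,B] q_used=2 → run H
t=7: queue=[H,B] q_used=3 → run H
t=8: queue=[B] q_used=0 → run B
t=9: queue=[B] q_used=1 → run B
t=10: (idle)

running at tick 2 = B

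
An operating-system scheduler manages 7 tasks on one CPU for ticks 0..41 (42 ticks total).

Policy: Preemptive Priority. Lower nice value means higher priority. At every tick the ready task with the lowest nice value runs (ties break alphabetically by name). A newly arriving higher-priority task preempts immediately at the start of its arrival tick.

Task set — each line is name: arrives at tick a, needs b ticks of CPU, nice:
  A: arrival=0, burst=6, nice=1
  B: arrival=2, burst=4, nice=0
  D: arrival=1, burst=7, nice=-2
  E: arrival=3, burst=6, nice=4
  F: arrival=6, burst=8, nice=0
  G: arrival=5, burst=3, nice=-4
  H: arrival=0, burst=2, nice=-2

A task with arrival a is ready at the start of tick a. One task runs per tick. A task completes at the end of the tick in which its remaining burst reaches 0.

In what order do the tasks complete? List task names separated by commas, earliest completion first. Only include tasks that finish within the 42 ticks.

t=0: ready={A,H} → run H
t=1: ready={A,D,H} → run D
t=2: ready={A,B,D,H} → run D
t=3: ready={A,B,D,E,H} → run D
t=4: ready={A,B,D,E,H} → run D
t=5: ready={A,B,D,E,G,H} → run G
t=6: ready={A,B,D,E,F,G,H} → run G
t=7: ready={A,B,D,E,F,G,H} → run G
t=8: ready={A,B,D,E,F,H} → run D
t=9: ready={A,B,D,E,F,H} → run D
t=10: ready={A,B,D,E,F,H} → run D
t=11: ready={A,B,E,F,H} → run H
t=12: ready={A,B,E,F} → run B
t=13: ready={A,B,E,F} → run B
t=14: ready={A,B,E,F} → run B
t=15: ready={A,B,E,F} → run B
t=16: ready={A,E,F} → run F
t=17: ready={A,E,F} → run F
t=18: ready={A,E,F} → run F
t=19: ready={A,E,F} → run F
t=20: ready={A,E,F} → run F
t=21: ready={A,E,F} → run F
t=22: ready={A,E,F} → run F
t=23: ready={A,E,F} → run F
t=24: ready={A,E} → run A
t=25: ready={A,E} → run A
t=26: ready={A,E} → run A
t=27: ready={A,E} → run A
t=28: ready={A,E} → run A
t=29: ready={A,E} → run A
t=30: ready={E} → run E
t=31: ready={E} → run E
t=32: ready={E} → run E
t=33: ready={E} → run E
t=34: ready={E} → run E
t=35: ready={E} → run E
t=36: (idle)
t=37: (idle)
t=38: (idle)
t=39: (idle)
t=40: (idle)
t=41: (idle)

completion order = G, D, H, B, F, A, E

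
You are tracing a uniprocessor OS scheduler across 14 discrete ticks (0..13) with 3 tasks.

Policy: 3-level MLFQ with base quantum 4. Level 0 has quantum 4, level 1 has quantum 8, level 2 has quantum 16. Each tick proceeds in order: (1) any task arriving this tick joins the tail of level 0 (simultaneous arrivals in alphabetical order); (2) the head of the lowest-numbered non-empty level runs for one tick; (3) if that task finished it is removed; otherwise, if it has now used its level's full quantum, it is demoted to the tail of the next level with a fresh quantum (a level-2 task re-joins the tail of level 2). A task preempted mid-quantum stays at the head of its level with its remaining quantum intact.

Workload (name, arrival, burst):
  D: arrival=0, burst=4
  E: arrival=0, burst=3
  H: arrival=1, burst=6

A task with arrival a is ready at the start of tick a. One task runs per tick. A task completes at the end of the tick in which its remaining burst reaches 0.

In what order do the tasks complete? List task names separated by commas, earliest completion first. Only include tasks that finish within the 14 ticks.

completion order = D, E, H

t=0: L0/L1/L2 = DE/-/- → run D
t=1: L0/L1/L2 = DEH/-/- → run D
t=2: L0/L1/L2 = DEH/-/- → run D
t=3: L0/L1/L2 = DEH/-/- → run D
t=4: L0/L1/L2 = EH/-/- → run E
t=5: L0/L1/L2 = EH/-/- → run E
t=6: L0/L1/L2 = EH/-/- → run E
t=7: L0/L1/L2 = H/-/- → run H
t=8: L0/L1/L2 = H/-/- → run H
t=9: L0/L1/L2 = H/-/- → run H
t=10: L0/L1/L2 = H/-/- → run H
t=11: L0/L1/L2 = -/H/- → run H
t=12: L0/L1/L2 = -/H/- → run H
t=13: (idle)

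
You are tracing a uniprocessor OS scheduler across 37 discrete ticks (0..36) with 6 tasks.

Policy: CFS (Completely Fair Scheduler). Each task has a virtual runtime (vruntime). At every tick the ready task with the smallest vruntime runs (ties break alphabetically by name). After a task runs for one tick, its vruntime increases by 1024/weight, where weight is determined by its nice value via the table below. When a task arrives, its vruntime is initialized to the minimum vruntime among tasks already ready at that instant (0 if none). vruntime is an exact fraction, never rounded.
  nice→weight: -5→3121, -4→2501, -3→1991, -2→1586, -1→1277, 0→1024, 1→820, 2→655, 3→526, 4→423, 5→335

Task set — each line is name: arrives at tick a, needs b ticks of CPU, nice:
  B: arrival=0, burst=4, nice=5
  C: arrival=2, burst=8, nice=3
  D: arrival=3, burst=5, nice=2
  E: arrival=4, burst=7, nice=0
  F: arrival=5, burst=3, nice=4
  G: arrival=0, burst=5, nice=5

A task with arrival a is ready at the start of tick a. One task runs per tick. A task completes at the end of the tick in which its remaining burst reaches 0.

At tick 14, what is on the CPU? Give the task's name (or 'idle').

t=0: vr[B=0 G=0] → run B
t=1: vr[B=1024/335 G=0] → run G
t=2: vr[B=1024/335 C=1024/335 G=1024/335] → run B
t=3: vr[B=2048/335 C=1024/335 D=1024/335 G=1024/335] → run C
t=4: vr[B=2048/335 C=440832/88105 D=1024/335 E=1024/335 G=1024/335] → run D
t=5: vr[B=2048/335 C=440832/88105 D=202752/43885 E=1024/335 F=1024/335 G=1024/335] → run E
t=6: vr[B=2048/335 C=440832/88105 D=202752/43885 E=1359/335 F=1024/335 G=1024/335] → run F
t=7: vr[B=2048/335 C=440832/88105 D=202752/43885 E=1359/335 F=776192/141705 G=1024/335] → run G
t=8: vr[B=2048/335 C=440832/88105 D=202752/43885 E=1359/335 F=776192/141705 G=2048/335] → run E
t=9: vr[B=2048/335 C=440832/88105 D=202752/43885 E=1694/335 F=776192/141705 G=2048/335] → run D
t=10: vr[B=2048/335 C=440832/88105 D=54272/8777 E=1694/335 F=776192/141705 G=2048/335] → run C
t=11: vr[B=2048/335 C=612352/88105 D=54272/8777 E=1694/335 F=776192/141705 G=2048/335] → run E
t=12: vr[B=2048/335 C=612352/88105 D=54272/8777 E=2029/335 F=776192/141705 G=2048/335] → run F
t=13: vr[B=2048/335 C=612352/88105 D=54272/8777 E=2029/335 F=1119232/141705 G=2048/335] → run E
t=14: vr[B=2048/335 C=612352/88105 D=54272/8777 E=2364/335 F=1119232/141705 G=2048/335] → run B
t=15: vr[B=3072/335 C=612352/88105 D=54272/8777 E=2364/335 F=1119232/141705 G=2048/335] → run G
t=16: vr[B=3072/335 C=612352/88105 D=54272/8777 E=2364/335 F=1119232/141705 G=3072/335] → run D
t=17: vr[B=3072/335 C=612352/88105 D=339968/43885 E=2364/335 F=1119232/141705 G=3072/335] → run C
t=18: vr[B=3072/335 C=783872/88105 D=339968/43885 E=2364/335 F=1119232/141705 G=3072/335] → run E
t=19: vr[B=3072/335 C=783872/88105 D=339968/43885 E=2699/335 F=1119232/141705 G=3072/335] → run D
t=20: vr[B=3072/335 C=783872/88105 D=408576/43885 E=2699/335 F=1119232/141705 G=3072/335] → run F
t=21: vr[B=3072/335 C=783872/88105 D=408576/43885 E=2699/335 G=3072/335] → run E
t=22: vr[B=3072/335 C=783872/88105 D=408576/43885 E=3034/335 G=3072/335] → run C
t=23: vr[B=3072/335 C=955392/88105 D=408576/43885 E=3034/335 G=3072/335] → run E
t=24: vr[B=3072/335 C=955392/88105 D=408576/43885 G=3072/335] → run B
t=25: vr[C=955392/88105 D=408576/43885 G=3072/335] → run G
t=26: vr[C=955392/88105 D=408576/43885 G=4096/335] → run D
t=27: vr[C=955392/88105 G=4096/335] → run C
t=28: vr[C=1126912/88105 G=4096/335] → run G
t=29: vr[C=1126912/88105] → run C
t=30: vr[C=1298432/88105] → run C
t=31: vr[C=1469952/88105] → run C
t=32: (idle)
t=33: (idle)
t=34: (idle)
t=35: (idle)
t=36: (idle)

running at tick 14 = B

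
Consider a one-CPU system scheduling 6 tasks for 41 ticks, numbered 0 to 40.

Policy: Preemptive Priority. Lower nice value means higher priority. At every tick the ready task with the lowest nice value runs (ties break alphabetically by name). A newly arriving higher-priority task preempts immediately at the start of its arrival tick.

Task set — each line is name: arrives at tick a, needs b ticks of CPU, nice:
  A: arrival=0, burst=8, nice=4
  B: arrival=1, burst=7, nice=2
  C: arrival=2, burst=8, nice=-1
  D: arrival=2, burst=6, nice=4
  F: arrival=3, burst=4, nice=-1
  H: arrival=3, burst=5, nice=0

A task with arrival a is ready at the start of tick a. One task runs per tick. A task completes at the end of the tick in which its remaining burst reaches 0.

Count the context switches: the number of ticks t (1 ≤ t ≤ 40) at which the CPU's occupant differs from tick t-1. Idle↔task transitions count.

context switches = 8

t=0: ready={A} → run A
t=1: ready={A,B} → run B
t=2: ready={A,B,C,D} → run C
t=3: ready={A,B,C,D,F,H} → run C
t=4: ready={A,B,C,D,F,H} → run C
t=5: ready={A,B,C,D,F,H} → run C
t=6: ready={A,B,C,D,F,H} → run C
t=7: ready={A,B,C,D,F,H} → run C
t=8: ready={A,B,C,D,F,H} → run C
t=9: ready={A,B,C,D,F,H} → run C
t=10: ready={A,B,D,F,H} → run F
t=11: ready={A,B,D,F,H} → run F
t=12: ready={A,B,D,F,H} → run F
t=13: ready={A,B,D,F,H} → run F
t=14: ready={A,B,D,H} → run H
t=15: ready={A,B,D,H} → run H
t=16: ready={A,B,D,H} → run H
t=17: ready={A,B,D,H} → run H
t=18: ready={A,B,D,H} → run H
t=19: ready={A,B,D} → run B
t=20: ready={A,B,D} → run B
t=21: ready={A,B,D} → run B
t=22: ready={A,B,D} → run B
t=23: ready={A,B,D} → run B
t=24: ready={A,B,D} → run B
t=25: ready={A,D} → run A
t=26: ready={A,D} → run A
t=27: ready={A,D} → run A
t=28: ready={A,D} → run A
t=29: ready={A,D} → run A
t=30: ready={A,D} → run A
t=31: ready={A,D} → run A
t=32: ready={D} → run D
t=33: ready={D} → run D
t=34: ready={D} → run D
t=35: ready={D} → run D
t=36: ready={D} → run D
t=37: ready={D} → run D
t=38: (idle)
t=39: (idle)
t=40: (idle)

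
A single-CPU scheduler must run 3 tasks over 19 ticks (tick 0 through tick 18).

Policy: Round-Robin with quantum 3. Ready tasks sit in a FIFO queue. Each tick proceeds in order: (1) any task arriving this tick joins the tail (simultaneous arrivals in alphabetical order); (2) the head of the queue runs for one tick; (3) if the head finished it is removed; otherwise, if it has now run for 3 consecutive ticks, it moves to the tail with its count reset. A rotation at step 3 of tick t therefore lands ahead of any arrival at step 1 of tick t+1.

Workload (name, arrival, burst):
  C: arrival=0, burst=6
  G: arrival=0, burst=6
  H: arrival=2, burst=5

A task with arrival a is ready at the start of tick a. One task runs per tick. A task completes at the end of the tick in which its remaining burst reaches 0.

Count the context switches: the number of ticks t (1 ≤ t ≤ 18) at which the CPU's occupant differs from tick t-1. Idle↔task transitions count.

context switches = 6

t=0: queue=[C,G] q_used=0 → run C
t=1: queue=[C,G] q_used=1 → run C
t=2: queue=[C,G,H] q_used=2 → run C
t=3: queue=[G,H,C] q_used=0 → run G
t=4: queue=[G,H,C] q_used=1 → run G
t=5: queue=[G,H,C] q_used=2 → run G
t=6: queue=[H,C,G] q_used=0 → run H
t=7: queue=[H,C,G] q_used=1 → run H
t=8: queue=[H,C,G] q_used=2 → run H
t=9: queue=[C,G,H] q_used=0 → run C
t=10: queue=[C,G,H] q_used=1 → run C
t=11: queue=[C,G,H] q_used=2 → run C
t=12: queue=[G,H] q_used=0 → run G
t=13: queue=[G,H] q_used=1 → run G
t=14: queue=[G,H] q_used=2 → run G
t=15: queue=[H] q_used=0 → run H
t=16: queue=[H] q_used=1 → run H
t=17: (idle)
t=18: (idle)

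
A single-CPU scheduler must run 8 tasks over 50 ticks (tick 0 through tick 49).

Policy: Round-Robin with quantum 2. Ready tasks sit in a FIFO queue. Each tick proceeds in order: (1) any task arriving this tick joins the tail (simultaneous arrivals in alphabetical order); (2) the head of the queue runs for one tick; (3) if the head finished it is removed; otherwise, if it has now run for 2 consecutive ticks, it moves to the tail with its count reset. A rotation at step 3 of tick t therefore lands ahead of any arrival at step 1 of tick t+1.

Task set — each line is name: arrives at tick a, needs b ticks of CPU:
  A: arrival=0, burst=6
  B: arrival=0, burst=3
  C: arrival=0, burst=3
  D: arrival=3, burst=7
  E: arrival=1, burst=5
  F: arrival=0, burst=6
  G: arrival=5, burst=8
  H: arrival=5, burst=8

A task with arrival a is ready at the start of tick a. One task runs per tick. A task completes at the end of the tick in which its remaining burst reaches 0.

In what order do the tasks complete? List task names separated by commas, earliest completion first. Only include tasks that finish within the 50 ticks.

completion order = B, C, A, F, E, D, G, H

t=0: queue=[A,B,C,F] q_used=0 → run A
t=1: queue=[A,B,C,F,E] q_used=1 → run A
t=2: queue=[B,C,F,E,A] q_used=0 → run B
t=3: queue=[B,C,F,E,A,D] q_used=1 → run B
t=4: queue=[C,F,E,A,D,B] q_used=0 → run C
t=5: queue=[C,F,E,A,D,B,G,H] q_used=1 → run C
t=6: queue=[F,E,A,D,B,G,H,C] q_used=0 → run F
t=7: queue=[F,E,A,D,B,G,H,C] q_used=1 → run F
t=8: queue=[E,A,D,B,G,H,C,F] q_used=0 → run E
t=9: queue=[E,A,D,B,G,H,C,F] q_used=1 → run E
t=10: queue=[A,D,B,G,H,C,F,E] q_used=0 → run A
t=11: queue=[A,D,B,G,H,C,F,E] q_used=1 → run A
t=12: queue=[D,B,G,H,C,F,E,A] q_used=0 → run D
t=13: queue=[D,B,G,H,C,F,E,A] q_used=1 → run D
t=14: queue=[B,G,H,C,F,E,A,D] q_used=0 → run B
t=15: queue=[G,H,C,F,E,A,D] q_used=0 → run G
t=16: queue=[G,H,C,F,E,A,D] q_used=1 → run G
t=17: queue=[H,C,F,E,A,D,G] q_used=0 → run H
t=18: queue=[H,C,F,E,A,D,G] q_used=1 → run H
t=19: queue=[C,F,E,A,D,G,H] q_used=0 → run C
t=20: queue=[F,E,A,D,G,H] q_used=0 → run F
t=21: queue=[F,E,A,D,G,H] q_used=1 → run F
t=22: queue=[E,A,D,G,H,F] q_used=0 → run E
t=23: queue=[E,A,D,G,H,F] q_used=1 → run E
t=24: queue=[A,D,G,H,F,E] q_used=0 → run A
t=25: queue=[A,D,G,H,F,E] q_used=1 → run A
t=26: queue=[D,G,H,F,E] q_used=0 → run D
t=27: queue=[D,G,H,F,E] q_used=1 → run D
t=28: queue=[G,H,F,E,D] q_used=0 → run G
t=29: queue=[G,H,F,E,D] q_used=1 → run G
t=30: queue=[H,F,E,D,G] q_used=0 → run H
t=31: queue=[H,F,E,D,G] q_used=1 → run H
t=32: queue=[F,E,D,G,H] q_used=0 → run F
t=33: queue=[F,E,D,G,H] q_used=1 → run F
t=34: queue=[E,D,G,H] q_used=0 → run E
t=35: queue=[D,G,H] q_used=0 → run D
t=36: queue=[D,G,H] q_used=1 → run D
t=37: queue=[G,H,D] q_used=0 → run G
t=38: queue=[G,H,D] q_used=1 → run G
t=39: queue=[H,D,G] q_used=0 → run H
t=40: queue=[H,D,G] q_used=1 → run H
t=41: queue=[D,G,H] q_used=0 → run D
t=42: queue=[G,H] q_used=0 → run G
t=43: queue=[G,H] q_used=1 → run G
t=44: queue=[H] q_used=0 → run H
t=45: queue=[H] q_used=1 → run H
t=46: (idle)
t=47: (idle)
t=48: (idle)
t=49: (idle)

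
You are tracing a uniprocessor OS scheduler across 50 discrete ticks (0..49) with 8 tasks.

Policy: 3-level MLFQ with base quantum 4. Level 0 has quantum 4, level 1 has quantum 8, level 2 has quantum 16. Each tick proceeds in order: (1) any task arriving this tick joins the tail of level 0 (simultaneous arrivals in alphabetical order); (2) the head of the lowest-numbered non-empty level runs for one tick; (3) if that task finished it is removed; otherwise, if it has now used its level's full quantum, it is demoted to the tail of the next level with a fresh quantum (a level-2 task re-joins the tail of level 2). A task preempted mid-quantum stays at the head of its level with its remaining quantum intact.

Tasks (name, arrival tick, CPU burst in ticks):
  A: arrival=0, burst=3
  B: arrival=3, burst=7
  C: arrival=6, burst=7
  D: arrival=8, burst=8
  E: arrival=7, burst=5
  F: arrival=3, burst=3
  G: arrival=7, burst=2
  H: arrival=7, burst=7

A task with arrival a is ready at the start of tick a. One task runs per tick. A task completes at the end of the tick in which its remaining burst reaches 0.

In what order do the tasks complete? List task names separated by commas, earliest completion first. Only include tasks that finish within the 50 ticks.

t=0: L0/L1/L2 = A/-/- → run A
t=1: L0/L1/L2 = A/-/- → run A
t=2: L0/L1/L2 = A/-/- → run A
t=3: L0/L1/L2 = BF/-/- → run B
t=4: L0/L1/L2 = BF/-/- → run B
t=5: L0/L1/L2 = BF/-/- → run B
t=6: L0/L1/L2 = BFC/-/- → run B
t=7: L0/L1/L2 = FCEGH/B/- → run F
t=8: L0/L1/L2 = FCEGHD/B/- → run F
t=9: L0/L1/L2 = FCEGHD/B/- → run F
t=10: L0/L1/L2 = CEGHD/B/- → run C
t=11: L0/L1/L2 = CEGHD/B/- → run C
t=12: L0/L1/L2 = CEGHD/B/- → run C
t=13: L0/L1/L2 = CEGHD/B/- → run C
t=14: L0/L1/L2 = EGHD/BC/- → run E
t=15: L0/L1/L2 = EGHD/BC/- → run E
t=16: L0/L1/L2 = EGHD/BC/- → run E
t=17: L0/L1/L2 = EGHD/BC/- → run E
t=18: L0/L1/L2 = GHD/BCE/- → run G
t=19: L0/L1/L2 = GHD/BCE/- → run G
t=20: L0/L1/L2 = HD/BCE/- → run H
t=21: L0/L1/L2 = HD/BCE/- → run H
t=22: L0/L1/L2 = HD/BCE/- → run H
t=23: L0/L1/L2 = HD/BCE/- → run H
t=24: L0/L1/L2 = D/BCEH/- → run D
t=25: L0/L1/L2 = D/BCEH/- → run D
t=26: L0/L1/L2 = D/BCEH/- → run D
t=27: L0/L1/L2 = D/BCEH/- → run D
t=28: L0/L1/L2 = -/BCEHD/- → run B
t=29: L0/L1/L2 = -/BCEHD/- → run B
t=30: L0/L1/L2 = -/BCEHD/- → run B
t=31: L0/L1/L2 = -/CEHD/- → run C
t=32: L0/L1/L2 = -/CEHD/- → run C
t=33: L0/L1/L2 = -/CEHD/- → run C
t=34: L0/L1/L2 = -/EHD/- → run E
t=35: L0/L1/L2 = -/HD/- → run H
t=36: L0/L1/L2 = -/HD/- → run H
t=37: L0/L1/L2 = -/HD/- → run H
t=38: L0/L1/L2 = -/D/- → run D
t=39: L0/L1/L2 = -/D/- → run D
t=40: L0/L1/L2 = -/D/- → run D
t=41: L0/L1/L2 = -/D/- → run D
t=42: (idle)
t=43: (idle)
t=44: (idle)
t=45: (idle)
t=46: (idle)
t=47: (idle)
t=48: (idle)
t=49: (idle)

completion order = A, F, G, B, C, E, H, D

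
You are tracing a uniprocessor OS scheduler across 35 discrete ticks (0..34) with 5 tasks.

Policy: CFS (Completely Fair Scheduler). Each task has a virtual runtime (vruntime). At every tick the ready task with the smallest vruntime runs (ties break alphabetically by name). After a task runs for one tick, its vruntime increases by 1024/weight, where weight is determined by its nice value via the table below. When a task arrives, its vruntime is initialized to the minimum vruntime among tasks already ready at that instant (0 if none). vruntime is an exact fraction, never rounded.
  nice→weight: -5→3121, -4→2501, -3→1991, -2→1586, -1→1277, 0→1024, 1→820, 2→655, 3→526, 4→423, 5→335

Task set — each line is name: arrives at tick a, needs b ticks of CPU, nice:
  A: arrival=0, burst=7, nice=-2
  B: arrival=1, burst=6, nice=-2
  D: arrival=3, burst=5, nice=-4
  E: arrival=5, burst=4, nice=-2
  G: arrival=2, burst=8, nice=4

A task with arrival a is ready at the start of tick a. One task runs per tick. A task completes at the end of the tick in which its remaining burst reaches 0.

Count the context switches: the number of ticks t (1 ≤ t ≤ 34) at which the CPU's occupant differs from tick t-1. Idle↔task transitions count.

context switches = 24

t=0: vr[A=0] → run A
t=1: vr[A=512/793 B=512/793] → run A
t=2: vr[A=1024/793 B=512/793 G=512/793] → run B
t=3: vr[A=1024/793 B=1024/793 D=512/793 G=512/793] → run D
t=4: vr[A=1024/793 B=1024/793 D=34304/32513 G=512/793] → run G
t=5: vr[A=1024/793 B=1024/793 D=34304/32513 E=34304/32513 G=1028608/335439] → run D
t=6: vr[A=1024/793 B=1024/793 D=47616/32513 E=34304/32513 G=1028608/335439] → run E
t=7: vr[A=1024/793 B=1024/793 D=47616/32513 E=55296/32513 G=1028608/335439] → run A
t=8: vr[A=1536/793 B=1024/793 D=47616/32513 E=55296/32513 G=1028608/335439] → run B
t=9: vr[A=1536/793 B=1536/793 D=47616/32513 E=55296/32513 G=1028608/335439] → run D
t=10: vr[A=1536/793 B=1536/793 D=60928/32513 E=55296/32513 G=1028608/335439] → run E
t=11: vr[A=1536/793 B=1536/793 D=60928/32513 E=76288/32513 G=1028608/335439] → run D
t=12: vr[A=1536/793 B=1536/793 D=74240/32513 E=76288/32513 G=1028608/335439] → run A
t=13: vr[A=2048/793 B=1536/793 D=74240/32513 E=76288/32513 G=1028608/335439] → run B
t=14: vr[A=2048/793 B=2048/793 D=74240/32513 E=76288/32513 G=1028608/335439] → run D
t=15: vr[A=2048/793 B=2048/793 E=76288/32513 G=1028608/335439] → run E
t=16: vr[A=2048/793 B=2048/793 E=97280/32513 G=1028608/335439] → run A
t=17: vr[A=2560/793 B=2048/793 E=97280/32513 G=1028608/335439] → run B
t=18: vr[A=2560/793 B=2560/793 E=97280/32513 G=1028608/335439] → run E
t=19: vr[A=2560/793 B=2560/793 G=1028608/335439] → run G
t=20: vr[A=2560/793 B=2560/793 G=1840640/335439] → run A
t=21: vr[A=3072/793 B=2560/793 G=1840640/335439] → run B
t=22: vr[A=3072/793 B=3072/793 G=1840640/335439] → run A
t=23: vr[B=3072/793 G=1840640/335439] → run B
t=24: vr[G=1840640/335439] → run G
t=25: vr[G=884224/111813] → run G
t=26: vr[G=3464704/335439] → run G
t=27: vr[G=4276736/335439] → run G
t=28: vr[G=1696256/111813] → run G
t=29: vr[G=5900800/335439] → run G
t=30: (idle)
t=31: (idle)
t=32: (idle)
t=33: (idle)
t=34: (idle)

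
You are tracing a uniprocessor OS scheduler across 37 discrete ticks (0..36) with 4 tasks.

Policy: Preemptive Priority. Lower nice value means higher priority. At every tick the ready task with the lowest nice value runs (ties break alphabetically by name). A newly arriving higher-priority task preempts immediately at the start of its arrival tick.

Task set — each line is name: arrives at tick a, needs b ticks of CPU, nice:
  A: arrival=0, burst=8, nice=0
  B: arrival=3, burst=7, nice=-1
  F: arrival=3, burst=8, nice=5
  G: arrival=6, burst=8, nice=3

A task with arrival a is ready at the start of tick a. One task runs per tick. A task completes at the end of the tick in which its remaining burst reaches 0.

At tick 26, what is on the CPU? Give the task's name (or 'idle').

t=0: ready={A} → run A
t=1: ready={A} → run A
t=2: ready={A} → run A
t=3: ready={A,B,F} → run B
t=4: ready={A,B,F} → run B
t=5: ready={A,B,F} → run B
t=6: ready={A,B,F,G} → run B
t=7: ready={A,B,F,G} → run B
t=8: ready={A,B,F,G} → run B
t=9: ready={A,B,F,G} → run B
t=10: ready={A,F,G} → run A
t=11: ready={A,F,G} → run A
t=12: ready={A,F,G} → run A
t=13: ready={A,F,G} → run A
t=14: ready={A,F,G} → run A
t=15: ready={F,G} → run G
t=16: ready={F,G} → run G
t=17: ready={F,G} → run G
t=18: ready={F,G} → run G
t=19: ready={F,G} → run G
t=20: ready={F,G} → run G
t=21: ready={F,G} → run G
t=22: ready={F,G} → run G
t=23: ready={F} → run F
t=24: ready={F} → run F
t=25: ready={F} → run F
t=26: ready={F} → run F
t=27: ready={F} → run F
t=28: ready={F} → run F
t=29: ready={F} → run F
t=30: ready={F} → run F
t=31: (idle)
t=32: (idle)
t=33: (idle)
t=34: (idle)
t=35: (idle)
t=36: (idle)

running at tick 26 = F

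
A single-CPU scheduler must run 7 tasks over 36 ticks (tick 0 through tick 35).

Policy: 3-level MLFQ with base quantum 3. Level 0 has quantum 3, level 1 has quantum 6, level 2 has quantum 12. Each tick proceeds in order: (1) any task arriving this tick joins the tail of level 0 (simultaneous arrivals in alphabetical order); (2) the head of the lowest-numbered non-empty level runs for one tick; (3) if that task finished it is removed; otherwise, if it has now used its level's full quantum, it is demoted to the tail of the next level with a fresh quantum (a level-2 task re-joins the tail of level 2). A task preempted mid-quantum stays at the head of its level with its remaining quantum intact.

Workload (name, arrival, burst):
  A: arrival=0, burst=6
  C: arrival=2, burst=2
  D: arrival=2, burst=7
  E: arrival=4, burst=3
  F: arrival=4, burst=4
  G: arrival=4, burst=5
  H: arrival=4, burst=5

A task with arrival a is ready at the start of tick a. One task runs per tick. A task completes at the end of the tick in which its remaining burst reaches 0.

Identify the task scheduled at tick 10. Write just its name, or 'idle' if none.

running at tick 10 = E

t=0: L0/L1/L2 = A/-/- → run A
t=1: L0/L1/L2 = A/-/- → run A
t=2: L0/L1/L2 = ACD/-/- → run A
t=3: L0/L1/L2 = CD/A/- → run C
t=4: L0/L1/L2 = CDEFGH/A/- → run C
t=5: L0/L1/L2 = DEFGH/A/- → run D
t=6: L0/L1/L2 = DEFGH/A/- → run D
t=7: L0/L1/L2 = DEFGH/A/- → run D
t=8: L0/L1/L2 = EFGH/AD/- → run E
t=9: L0/L1/L2 = EFGH/AD/- → run E
t=10: L0/L1/L2 = EFGH/AD/- → run E
t=11: L0/L1/L2 = FGH/AD/- → run F
t=12: L0/L1/L2 = FGH/AD/- → run F
t=13: L0/L1/L2 = FGH/AD/- → run F
t=14: L0/L1/L2 = GH/ADF/- → run G
t=15: L0/L1/L2 = GH/ADF/- → run G
t=16: L0/L1/L2 = GH/ADF/- → run G
t=17: L0/L1/L2 = H/ADFG/- → run H
t=18: L0/L1/L2 = H/ADFG/- → run H
t=19: L0/L1/L2 = H/ADFG/- → run H
t=20: L0/L1/L2 = -/ADFGH/- → run A
t=21: L0/L1/L2 = -/ADFGH/- → run A
t=22: L0/L1/L2 = -/ADFGH/- → run A
t=23: L0/L1/L2 = -/DFGH/- → run D
t=24: L0/L1/L2 = -/DFGH/- → run D
t=25: L0/L1/L2 = -/DFGH/- → run D
t=26: L0/L1/L2 = -/DFGH/- → run D
t=27: L0/L1/L2 = -/FGH/- → run F
t=28: L0/L1/L2 = -/GH/- → run G
t=29: L0/L1/L2 = -/GH/- → run G
t=30: L0/L1/L2 = -/H/- → run H
t=31: L0/L1/L2 = -/H/- → run H
t=32: (idle)
t=33: (idle)
t=34: (idle)
t=35: (idle)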